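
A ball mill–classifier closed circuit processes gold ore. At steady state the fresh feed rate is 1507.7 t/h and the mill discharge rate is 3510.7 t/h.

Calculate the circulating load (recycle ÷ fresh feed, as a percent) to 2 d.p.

Discharge = new feed + return, hence
R = M − F = 3510.7 − 1507.7 = 2003.0 t/h
CL = 100·R/F = 100·2003.0/1507.7 = 132.85 %

CL = 132.85 %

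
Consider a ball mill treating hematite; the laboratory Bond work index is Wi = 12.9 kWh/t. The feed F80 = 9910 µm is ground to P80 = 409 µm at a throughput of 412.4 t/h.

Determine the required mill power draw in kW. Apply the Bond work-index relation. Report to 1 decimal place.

W_Bond = 10·Wi·(1/√P₈₀ − 1/√F₈₀)
W = 10·12.9·(1/√409 − 1/√9910) = 10·12.9·(0.039402) = 5.0828 kWh/t
P_mill = W·ṁ = 5.0828·412.4 = 2096.1 kW

P = 2096.1 kW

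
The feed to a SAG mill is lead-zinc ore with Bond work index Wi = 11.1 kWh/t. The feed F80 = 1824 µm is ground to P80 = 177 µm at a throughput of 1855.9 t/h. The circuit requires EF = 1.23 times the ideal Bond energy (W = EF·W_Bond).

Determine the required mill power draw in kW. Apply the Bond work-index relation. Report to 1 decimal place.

P = 13112.7 kW

Bond: W = 10·Wi·(1/√P80 − 1/√F80)
W = 10·11.1·(1/√177 − 1/√1824) = 10·11.1·(0.051750) = 5.7442 kWh/t
With EF = 1.23: W = 5.7442·1.23 = 7.0654 kWh/t
P_mill = W·ṁ = 7.0654·1855.9 = 13112.7 kW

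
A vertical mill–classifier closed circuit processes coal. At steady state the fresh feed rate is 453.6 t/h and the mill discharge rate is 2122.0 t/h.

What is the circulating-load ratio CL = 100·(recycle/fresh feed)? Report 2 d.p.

Steady state: M = F + R.
R = M − F = 2122.0 − 453.6 = 1668.4 t/h
CL = 100·R/F = 100·1668.4/453.6 = 367.81 %

CL = 367.81 %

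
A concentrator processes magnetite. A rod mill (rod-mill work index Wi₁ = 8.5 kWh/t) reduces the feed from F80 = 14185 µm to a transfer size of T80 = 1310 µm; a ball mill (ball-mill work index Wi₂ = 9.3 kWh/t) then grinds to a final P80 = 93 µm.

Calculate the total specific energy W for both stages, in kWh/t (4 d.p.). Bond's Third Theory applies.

W = 8.7089 kWh/t

W = 10·Wi·[P80^(−½) − F80^(−½)]
Stage 1 (14185→1310 µm, Wi₁=8.5): W₁ = 10·8.5·(0.027629 − 0.008396) = 1.6348 kWh/t
Stage 2 (1310→93 µm, Wi₂=9.3): W₂ = 10·9.3·(0.103695 − 0.027629) = 7.0742 kWh/t
W = W₁ + W₂ = 1.6348 + 7.0742 = 8.7089 kWh/t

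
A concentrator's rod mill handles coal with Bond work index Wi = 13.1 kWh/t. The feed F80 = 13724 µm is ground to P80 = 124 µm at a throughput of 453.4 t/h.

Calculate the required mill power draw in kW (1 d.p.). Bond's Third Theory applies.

W = 10·Wi·[P80^(−½) − F80^(−½)]
W = 10·13.1·(1/√124 − 1/√13724) = 10·13.1·(0.081267) = 10.6459 kWh/t
Power = W × throughput = 10.6459 kWh/t × 453.4 t/h = 4826.9 kW

P = 4826.9 kW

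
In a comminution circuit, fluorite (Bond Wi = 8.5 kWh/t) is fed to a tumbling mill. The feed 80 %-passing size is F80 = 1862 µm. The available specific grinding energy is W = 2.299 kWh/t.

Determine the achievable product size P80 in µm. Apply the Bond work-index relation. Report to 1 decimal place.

W = 10 Wi (1/√P80 − 1/√F80)  [Bond]
1/√P80 = 1/√F80 + W/(10·Wi)
  = 2.2990/(10·8.5) + 1/√1862 = 0.027047 + 0.023174 = 0.050222
P80 = (1/0.050222)² = 19.9118² = 396.48 µm

P80 = 396.5 µm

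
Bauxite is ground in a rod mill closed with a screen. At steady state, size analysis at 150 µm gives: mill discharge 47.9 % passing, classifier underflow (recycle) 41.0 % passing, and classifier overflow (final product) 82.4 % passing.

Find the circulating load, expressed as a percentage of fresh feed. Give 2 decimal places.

CL = 500.00 %

Classifier node, passing 150 µm:
(1+r)·d = r·u + o ⇒ r = (o−d)/(d−u)
r = (82.4 − 47.9)/(47.9 − 41.0) = 34.5/6.9 = 5.0000
CL = 100·r = 500.00 %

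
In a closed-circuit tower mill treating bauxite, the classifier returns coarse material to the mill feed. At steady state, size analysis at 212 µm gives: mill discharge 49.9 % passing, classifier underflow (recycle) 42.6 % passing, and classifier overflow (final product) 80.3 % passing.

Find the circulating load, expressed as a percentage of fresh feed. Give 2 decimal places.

Two-product formula at 212 µm:
Fd + Rd = Ru + Fo ⇒ R/F = (o−d)/(d−u)
r = (80.3 − 49.9)/(49.9 − 42.6) = 30.4/7.3 = 4.1644
CL = 100·r = 416.44 %

CL = 416.44 %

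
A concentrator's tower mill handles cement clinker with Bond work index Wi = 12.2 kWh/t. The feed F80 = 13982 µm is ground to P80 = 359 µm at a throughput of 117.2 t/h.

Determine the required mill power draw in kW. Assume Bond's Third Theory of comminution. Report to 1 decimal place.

W = 10 Wi / √P80 − 10 Wi / √F80
W = 10·12.2·(1/√359 − 1/√13982) = 10·12.2·(0.044321) = 5.4072 kWh/t
P = W·T = 5.4072·117.2 = 633.7 kW

P = 633.7 kW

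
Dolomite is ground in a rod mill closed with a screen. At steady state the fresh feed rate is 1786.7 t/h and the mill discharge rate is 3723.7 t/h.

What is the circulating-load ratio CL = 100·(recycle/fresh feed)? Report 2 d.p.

M = F + R at steady state, so:
R = M − F = 3723.7 − 1786.7 = 1937.0 t/h
CL = 100·R/F = 100·1937.0/1786.7 = 108.41 %

CL = 108.41 %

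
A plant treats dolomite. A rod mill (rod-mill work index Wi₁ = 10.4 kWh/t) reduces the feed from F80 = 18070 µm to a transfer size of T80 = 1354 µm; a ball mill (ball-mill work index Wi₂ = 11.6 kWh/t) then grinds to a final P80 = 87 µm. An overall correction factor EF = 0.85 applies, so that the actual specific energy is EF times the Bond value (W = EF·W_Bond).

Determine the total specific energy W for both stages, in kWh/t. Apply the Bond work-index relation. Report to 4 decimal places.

Bond:  W = 10 Wi (1/√P − 1/√F)
Stage 1 (18070→1354 µm, Wi₁=10.4): W₁ = 10·10.4·(0.027176 − 0.007439) = 2.0527 kWh/t
Stage 2 (1354→87 µm, Wi₂=11.6): W₂ = 10·11.6·(0.107211 − 0.027176) = 9.2841 kWh/t
W = W₁ + W₂ = 2.0527 + 9.2841 = 11.3367 kWh/t
With EF = 0.85: W = 11.3367·0.85 = 9.6362 kWh/t

W = 9.6362 kWh/t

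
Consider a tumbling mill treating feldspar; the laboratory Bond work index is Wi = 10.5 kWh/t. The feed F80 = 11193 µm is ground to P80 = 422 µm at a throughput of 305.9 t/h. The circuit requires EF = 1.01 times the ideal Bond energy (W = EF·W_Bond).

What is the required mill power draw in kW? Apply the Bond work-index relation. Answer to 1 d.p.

W = 10 Wi (P80^-0.5 − F80^-0.5)
W = 10·10.5·(1/√422 − 1/√11193) = 10·10.5·(0.039227) = 4.1189 kWh/t
Corrected W = EF·W_Bond = 1.01·4.1189 = 4.1600 kWh/t
Mill draw = 4.1600 × 305.9 = 1272.6 kW

P = 1272.6 kW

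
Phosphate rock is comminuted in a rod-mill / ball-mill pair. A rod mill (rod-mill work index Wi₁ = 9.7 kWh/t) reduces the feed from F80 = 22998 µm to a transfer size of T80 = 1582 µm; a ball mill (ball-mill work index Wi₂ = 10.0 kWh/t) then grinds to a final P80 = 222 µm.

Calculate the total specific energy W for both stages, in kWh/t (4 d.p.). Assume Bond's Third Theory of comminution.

W = 5.9965 kWh/t

W = 10 Wi (1/√P80 − 1/√F80)  [Bond]
Stage 1 (22998→1582 µm, Wi₁=9.7): W₁ = 10·9.7·(0.025142 − 0.006594) = 1.7991 kWh/t
Stage 2 (1582→222 µm, Wi₂=10.0): W₂ = 10·10.0·(0.067116 − 0.025142) = 4.1974 kWh/t
W = W₁ + W₂ = 1.7991 + 4.1974 = 5.9965 kWh/t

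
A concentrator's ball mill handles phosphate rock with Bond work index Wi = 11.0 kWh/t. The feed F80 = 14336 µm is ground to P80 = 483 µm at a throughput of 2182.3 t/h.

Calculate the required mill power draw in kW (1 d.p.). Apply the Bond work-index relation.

P = 8917.9 kW

W = 10·Wi·(P80^(-½) − F80^(-½))
W = 10·11.0·(1/√483 − 1/√14336) = 10·11.0·(0.037150) = 4.0865 kWh/t
Mill draw = 4.0865 × 2182.3 = 8917.9 kW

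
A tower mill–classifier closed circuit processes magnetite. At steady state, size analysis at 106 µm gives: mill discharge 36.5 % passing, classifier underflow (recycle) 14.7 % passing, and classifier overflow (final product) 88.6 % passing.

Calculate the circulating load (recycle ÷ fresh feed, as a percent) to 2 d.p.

CL = 238.99 %

Balance %-passing 106 µm (r = R/F):
r = (o − d)/(d − u)
r = (88.6 − 36.5)/(36.5 − 14.7) = 52.1/21.8 = 2.3899
CL = 100·r = 238.99 %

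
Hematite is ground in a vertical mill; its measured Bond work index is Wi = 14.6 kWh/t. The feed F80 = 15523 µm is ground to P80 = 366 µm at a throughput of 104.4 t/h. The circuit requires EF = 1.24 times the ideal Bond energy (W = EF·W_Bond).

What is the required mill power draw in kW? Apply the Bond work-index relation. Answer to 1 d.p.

P = 836.2 kW

W = 10·Wi·[P80^(−½) − F80^(−½)]
W = 10·14.6·(1/√366 − 1/√15523) = 10·14.6·(0.044245) = 6.4597 kWh/t
Apply correction: 6.4597 × 1.24 = 8.0100 kWh/t
Mill draw = 8.0100 × 104.4 = 836.2 kW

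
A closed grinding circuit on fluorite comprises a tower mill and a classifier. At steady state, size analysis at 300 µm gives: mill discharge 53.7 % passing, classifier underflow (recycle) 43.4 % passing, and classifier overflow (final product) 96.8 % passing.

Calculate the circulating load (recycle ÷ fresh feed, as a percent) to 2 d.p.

CL = 418.45 %

Mass balance on the −300 µm fraction:
Fd + Rd = Ru + Fo ⇒ R/F = (o−d)/(d−u)
r = (96.8 − 53.7)/(53.7 − 43.4) = 43.1/10.3 = 4.1845
CL = 100·r = 418.45 %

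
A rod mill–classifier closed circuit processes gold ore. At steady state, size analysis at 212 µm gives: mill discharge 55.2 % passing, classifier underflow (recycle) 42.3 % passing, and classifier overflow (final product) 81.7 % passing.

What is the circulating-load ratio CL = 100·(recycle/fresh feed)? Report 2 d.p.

Balance %-passing 212 µm (r = R/F):
Fd + Rd = Ru + Fo ⇒ R/F = (o−d)/(d−u)
r = (81.7 − 55.2)/(55.2 − 42.3) = 26.5/12.9 = 2.0543
CL = 100·r = 205.43 %

CL = 205.43 %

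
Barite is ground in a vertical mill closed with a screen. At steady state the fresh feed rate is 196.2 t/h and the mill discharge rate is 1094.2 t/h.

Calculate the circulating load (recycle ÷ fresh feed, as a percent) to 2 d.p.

M = F + R at steady state, so:
R = M − F = 1094.2 − 196.2 = 898.0 t/h
CL = 100·R/F = 100·898.0/196.2 = 457.70 %

CL = 457.70 %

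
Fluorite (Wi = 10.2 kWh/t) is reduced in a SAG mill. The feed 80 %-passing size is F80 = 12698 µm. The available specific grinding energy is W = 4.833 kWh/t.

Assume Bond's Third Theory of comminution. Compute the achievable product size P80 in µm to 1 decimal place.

W = 10·Wi·(P80^(-½) − F80^(-½))
⇒ 1/√P80 = W/(10 Wi) + 1/√F80
  = 4.8330/(10·10.2) + 1/√12698 = 0.047382 + 0.008874 = 0.056257
P80 = (1/0.056257)² = 17.7757² = 315.98 µm

P80 = 316.0 µm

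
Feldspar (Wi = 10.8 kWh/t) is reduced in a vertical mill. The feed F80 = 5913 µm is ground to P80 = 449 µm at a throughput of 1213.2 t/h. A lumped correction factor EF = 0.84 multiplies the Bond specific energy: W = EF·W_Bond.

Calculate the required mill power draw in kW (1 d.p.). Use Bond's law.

Bond: W = 10·Wi·(1/√P80 − 1/√F80)
W = 10·10.8·(1/√449 − 1/√5913) = 10·10.8·(0.034188) = 3.6923 kWh/t
Corrected W = EF·W_Bond = 0.84·3.6923 = 3.1016 kWh/t
P_mill = W·ṁ = 3.1016·1213.2 = 3762.8 kW

P = 3762.8 kW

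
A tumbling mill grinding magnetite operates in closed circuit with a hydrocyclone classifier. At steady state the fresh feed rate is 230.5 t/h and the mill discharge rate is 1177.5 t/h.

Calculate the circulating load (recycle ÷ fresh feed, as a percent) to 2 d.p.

Discharge = new feed + return, hence
R = M − F = 1177.5 − 230.5 = 947.0 t/h
CL = 100·R/F = 100·947.0/230.5 = 410.85 %

CL = 410.85 %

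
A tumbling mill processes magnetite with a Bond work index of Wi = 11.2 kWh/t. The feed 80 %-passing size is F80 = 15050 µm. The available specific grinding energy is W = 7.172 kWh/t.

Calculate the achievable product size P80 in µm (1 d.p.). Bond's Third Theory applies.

P80 = 191.9 µm

W = 10 Wi (1/√P80 − 1/√F80)  [Bond]
⇒ 1/√P80 = W/(10·Wi) + 1/√F80
  = 7.1720/(10·11.2) + 1/√15050 = 0.064036 + 0.008151 = 0.072187
P80 = (1/0.072187)² = 13.8529² = 191.90 µm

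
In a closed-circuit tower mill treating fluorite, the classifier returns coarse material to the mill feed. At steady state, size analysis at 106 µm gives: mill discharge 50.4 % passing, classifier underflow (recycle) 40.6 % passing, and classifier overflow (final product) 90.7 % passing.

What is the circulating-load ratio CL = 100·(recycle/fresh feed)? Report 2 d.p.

Classifier node, passing 106 µm:
(1+r)·d = r·u + o ⇒ r = (o−d)/(d−u)
r = (90.7 − 50.4)/(50.4 − 40.6) = 40.3/9.8 = 4.1122
CL = 100·r = 411.22 %

CL = 411.22 %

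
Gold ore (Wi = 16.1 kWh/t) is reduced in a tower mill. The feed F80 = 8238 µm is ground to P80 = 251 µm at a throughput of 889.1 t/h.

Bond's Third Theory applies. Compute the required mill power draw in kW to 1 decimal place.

P = 7458.1 kW

W = 10·Wi·[P80^(−½) − F80^(−½)]
W = 10·16.1·(1/√251 − 1/√8238) = 10·16.1·(0.052102) = 8.3884 kWh/t
Power = W × throughput = 8.3884 kWh/t × 889.1 t/h = 7458.1 kW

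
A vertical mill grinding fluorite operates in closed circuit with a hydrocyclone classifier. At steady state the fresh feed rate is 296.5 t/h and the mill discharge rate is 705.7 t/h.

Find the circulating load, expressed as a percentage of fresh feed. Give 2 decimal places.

CL = 138.01 %

M = F + R at steady state, so:
R = M − F = 705.7 − 296.5 = 409.2 t/h
CL = 100·R/F = 100·409.2/296.5 = 138.01 %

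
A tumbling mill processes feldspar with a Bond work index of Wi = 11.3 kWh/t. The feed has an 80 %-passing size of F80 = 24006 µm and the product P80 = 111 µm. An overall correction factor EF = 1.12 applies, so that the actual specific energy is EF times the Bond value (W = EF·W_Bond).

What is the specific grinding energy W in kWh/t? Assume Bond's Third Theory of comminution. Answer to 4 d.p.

Bond: W = 10·Wi·(1/√P80 − 1/√F80)
1/√111 = 0.094916;  1/√24006 = 0.006454
W = 10·11.3·(0.094916 − 0.006454) = 9.9962 kWh/t
Apply correction: 9.9962 × 1.12 = 11.1957 kWh/t

W = 11.1957 kWh/t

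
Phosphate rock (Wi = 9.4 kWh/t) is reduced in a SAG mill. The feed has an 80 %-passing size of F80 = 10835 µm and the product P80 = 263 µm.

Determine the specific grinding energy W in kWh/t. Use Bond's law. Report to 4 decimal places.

W_Bond = 10·Wi·(1/√P₈₀ − 1/√F₈₀)
1/√263 = 0.061663;  1/√10835 = 0.009607
W = 10·9.4·(0.061663 − 0.009607) = 4.8932 kWh/t

W = 4.8932 kWh/t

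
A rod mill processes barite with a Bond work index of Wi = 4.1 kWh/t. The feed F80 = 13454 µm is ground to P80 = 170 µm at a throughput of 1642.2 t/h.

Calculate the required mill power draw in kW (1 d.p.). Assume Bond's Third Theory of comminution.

P = 4583.5 kW

W = 10 Wi (1/√P80 − 1/√F80)  [Bond]
W = 10·4.1·(1/√170 − 1/√13454) = 10·4.1·(0.068075) = 2.7911 kWh/t
Mill draw = 2.7911 × 1642.2 = 4583.5 kW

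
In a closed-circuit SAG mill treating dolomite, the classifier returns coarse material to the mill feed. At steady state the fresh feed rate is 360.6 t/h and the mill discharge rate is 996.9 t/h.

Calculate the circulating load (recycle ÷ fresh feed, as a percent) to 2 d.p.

CL = 176.46 %

M = F + R at steady state, so:
R = M − F = 996.9 − 360.6 = 636.3 t/h
CL = 100·R/F = 100·636.3/360.6 = 176.46 %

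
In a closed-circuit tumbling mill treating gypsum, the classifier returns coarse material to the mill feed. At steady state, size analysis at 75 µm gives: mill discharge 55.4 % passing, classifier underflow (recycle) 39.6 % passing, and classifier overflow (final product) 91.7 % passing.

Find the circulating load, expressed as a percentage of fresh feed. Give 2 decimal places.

Let r = R/F. Size balance at 75 µm:
(1+r)d = ru + o → r = (o−d)/(d−u)
r = (91.7 − 55.4)/(55.4 − 39.6) = 36.3/15.8 = 2.2975
CL = 100·r = 229.75 %

CL = 229.75 %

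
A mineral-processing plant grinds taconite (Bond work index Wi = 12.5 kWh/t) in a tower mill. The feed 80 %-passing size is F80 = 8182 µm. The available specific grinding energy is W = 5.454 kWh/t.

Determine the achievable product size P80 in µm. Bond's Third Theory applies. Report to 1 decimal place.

P80 = 334.4 µm

Bond: W = 10·Wi·(1/√P80 − 1/√F80)
P80^-0.5 = F80^-0.5 + W/(10 Wi)
  = 5.4540/(10·12.5) + 1/√8182 = 0.043632 + 0.011055 = 0.054687
P80 = (1/0.054687)² = 18.2858² = 334.37 µm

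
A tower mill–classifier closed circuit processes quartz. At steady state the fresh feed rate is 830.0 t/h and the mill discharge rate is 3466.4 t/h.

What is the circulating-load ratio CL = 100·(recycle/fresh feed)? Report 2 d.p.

CL = 317.64 %

Discharge = new feed + return, hence
R = M − F = 3466.4 − 830.0 = 2636.4 t/h
CL = 100·R/F = 100·2636.4/830.0 = 317.64 %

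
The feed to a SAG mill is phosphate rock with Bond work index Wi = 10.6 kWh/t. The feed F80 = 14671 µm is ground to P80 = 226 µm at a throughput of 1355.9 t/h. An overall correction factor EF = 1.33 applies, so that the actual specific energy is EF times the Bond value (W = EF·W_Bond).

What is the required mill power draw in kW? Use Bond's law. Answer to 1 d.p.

P = 11137.3 kW

W = 10·Wi·(P80^(-½) − F80^(-½))
W = 10·10.6·(1/√226 − 1/√14671) = 10·10.6·(0.058263) = 6.1759 kWh/t
W_actual = 1.33 × 6.1759 = 8.2139 kWh/t
Mill draw = 8.2139 × 1355.9 = 11137.3 kW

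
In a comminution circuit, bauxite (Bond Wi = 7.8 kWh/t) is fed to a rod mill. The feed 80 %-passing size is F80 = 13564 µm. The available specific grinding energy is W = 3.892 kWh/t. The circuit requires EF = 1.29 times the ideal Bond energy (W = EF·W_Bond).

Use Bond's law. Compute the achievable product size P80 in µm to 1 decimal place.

Bond: W = 10·Wi·(1/√P80 − 1/√F80)
W_Bond = W / EF = 3.892 / 1.29 = 3.0171 kWh/t
⇒ 1/√P80 = W_Bond/(10·Wi) + 1/√F80
  = 3.0171/(10·7.8) + 1/√13564 = 0.038680 + 0.008586 = 0.047266
P80 = (1/0.047266)² = 21.1566² = 447.60 µm

P80 = 447.6 µm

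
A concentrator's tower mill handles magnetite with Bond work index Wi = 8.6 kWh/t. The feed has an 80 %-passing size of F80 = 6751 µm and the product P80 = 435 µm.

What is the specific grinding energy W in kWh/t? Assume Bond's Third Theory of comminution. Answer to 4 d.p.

W = 3.0767 kWh/t

Bond:  W = 10 Wi (1/√P − 1/√F)
1/√435 = 0.047946;  1/√6751 = 0.012171
W = 10·8.6·(0.047946 − 0.012171) = 3.0767 kWh/t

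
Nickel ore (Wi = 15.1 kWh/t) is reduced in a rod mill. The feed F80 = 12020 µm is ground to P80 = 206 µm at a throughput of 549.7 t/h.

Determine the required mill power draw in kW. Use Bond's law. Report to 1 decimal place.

W = 10 Wi / √P80 − 10 Wi / √F80
W = 10·15.1·(1/√206 − 1/√12020) = 10·15.1·(0.060552) = 9.1434 kWh/t
P_mill = W·ṁ = 9.1434·549.7 = 5026.1 kW

P = 5026.1 kW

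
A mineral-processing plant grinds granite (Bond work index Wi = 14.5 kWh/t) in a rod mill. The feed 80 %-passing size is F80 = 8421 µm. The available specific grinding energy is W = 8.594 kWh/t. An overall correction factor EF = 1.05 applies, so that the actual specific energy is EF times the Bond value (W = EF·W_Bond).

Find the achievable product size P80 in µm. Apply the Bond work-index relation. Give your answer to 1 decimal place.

W = 10 Wi (P80^-0.5 − F80^-0.5)
W_Bond = W / EF = 8.594 / 1.05 = 8.1848 kWh/t
⇒ 1/√P80 = W_Bond/(10 Wi) + 1/√F80
  = 8.1848/(10·14.5) + 1/√8421 = 0.056447 + 0.010897 = 0.067344
P80 = (1/0.067344)² = 14.8492² = 220.50 µm

P80 = 220.5 µm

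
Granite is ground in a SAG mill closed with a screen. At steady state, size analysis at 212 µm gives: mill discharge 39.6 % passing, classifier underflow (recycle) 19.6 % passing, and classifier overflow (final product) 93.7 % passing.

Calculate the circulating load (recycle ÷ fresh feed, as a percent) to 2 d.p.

Mass balance on the −212 µm fraction:
r = (o − d)/(d − u)
r = (93.7 − 39.6)/(39.6 − 19.6) = 54.1/20.0 = 2.7050
CL = 100·r = 270.50 %

CL = 270.50 %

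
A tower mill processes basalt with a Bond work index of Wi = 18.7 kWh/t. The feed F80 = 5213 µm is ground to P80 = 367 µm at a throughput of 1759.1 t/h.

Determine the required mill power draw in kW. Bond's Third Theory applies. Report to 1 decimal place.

Bond: W = 10·Wi·(1/√P80 − 1/√F80)
W = 10·18.7·(1/√367 − 1/√5213) = 10·18.7·(0.038349) = 7.1713 kWh/t
P = W·T = 7.1713·1759.1 = 12615.1 kW

P = 12615.1 kW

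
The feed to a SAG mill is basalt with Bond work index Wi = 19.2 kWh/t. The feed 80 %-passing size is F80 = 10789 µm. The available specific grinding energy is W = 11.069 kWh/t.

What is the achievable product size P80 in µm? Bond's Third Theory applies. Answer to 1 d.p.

P80 = 220.9 µm

Bond: W = 10·Wi·(1/√P80 − 1/√F80)
1/√P80 = 1/√F80 + W/(10·Wi)
  = 11.0690/(10·19.2) + 1/√10789 = 0.057651 + 0.009627 = 0.067278
P80 = (1/0.067278)² = 14.8636² = 220.93 µm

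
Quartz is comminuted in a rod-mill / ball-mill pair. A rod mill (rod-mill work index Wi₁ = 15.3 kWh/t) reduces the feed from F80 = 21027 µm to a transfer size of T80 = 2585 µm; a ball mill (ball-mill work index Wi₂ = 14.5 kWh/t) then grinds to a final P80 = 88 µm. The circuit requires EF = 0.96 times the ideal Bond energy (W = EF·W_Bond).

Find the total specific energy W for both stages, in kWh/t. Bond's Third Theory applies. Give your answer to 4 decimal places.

W = 13.9769 kWh/t

Bond:  W = 10 Wi (1/√P − 1/√F)
Stage 1 (21027→2585 µm, Wi₁=15.3): W₁ = 10·15.3·(0.019668 − 0.006896) = 1.9541 kWh/t
Stage 2 (2585→88 µm, Wi₂=14.5): W₂ = 10·14.5·(0.106600 − 0.019668) = 12.6051 kWh/t
W = W₁ + W₂ = 1.9541 + 12.6051 = 14.5593 kWh/t
W_actual = 0.96 × 14.5593 = 13.9769 kWh/t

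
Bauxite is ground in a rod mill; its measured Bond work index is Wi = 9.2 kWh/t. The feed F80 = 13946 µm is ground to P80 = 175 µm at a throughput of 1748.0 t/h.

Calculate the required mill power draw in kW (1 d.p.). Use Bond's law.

P = 10794.8 kW

Bond: W = 10·Wi·(1/√P80 − 1/√F80)
W = 10·9.2·(1/√175 − 1/√13946) = 10·9.2·(0.067125) = 6.1755 kWh/t
P = W·T = 6.1755·1748.0 = 10794.8 kW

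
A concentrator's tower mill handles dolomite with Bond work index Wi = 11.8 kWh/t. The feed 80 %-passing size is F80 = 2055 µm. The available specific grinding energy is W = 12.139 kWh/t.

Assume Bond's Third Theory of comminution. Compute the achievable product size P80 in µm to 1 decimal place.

Bond:  W = 10 Wi (1/√P − 1/√F)
1/√P80 = 1/√F80 + W/(10·Wi)
  = 12.1390/(10·11.8) + 1/√2055 = 0.102873 + 0.022059 = 0.124932
P80 = (1/0.124932)² = 8.0043² = 64.07 µm

P80 = 64.1 µm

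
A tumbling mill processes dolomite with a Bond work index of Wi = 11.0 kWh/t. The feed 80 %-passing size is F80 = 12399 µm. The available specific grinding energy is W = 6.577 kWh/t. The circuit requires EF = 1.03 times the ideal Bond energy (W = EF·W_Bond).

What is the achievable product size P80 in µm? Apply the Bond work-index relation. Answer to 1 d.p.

P80 = 222.6 µm

Bond: W = 10·Wi·(1/√P80 − 1/√F80)
W_Bond = W / EF = 6.577 / 1.03 = 6.3854 kWh/t
P80^(−½) = W_Bond/(10 Wi) + F80^(−½)
  = 6.3854/(10·11.0) + 1/√12399 = 0.058049 + 0.008981 = 0.067030
P80 = (1/0.067030)² = 14.9187² = 222.57 µm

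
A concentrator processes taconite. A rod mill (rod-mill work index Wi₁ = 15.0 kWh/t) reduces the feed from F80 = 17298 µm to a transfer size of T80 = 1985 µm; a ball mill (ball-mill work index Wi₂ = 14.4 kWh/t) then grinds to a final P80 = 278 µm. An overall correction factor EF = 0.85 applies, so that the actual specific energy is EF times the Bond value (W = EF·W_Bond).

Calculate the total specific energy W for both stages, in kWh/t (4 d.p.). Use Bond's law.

W = 6.4861 kWh/t

W = 10 Wi / √P80 − 10 Wi / √F80
Stage 1 (17298→1985 µm, Wi₁=15.0): W₁ = 10·15.0·(0.022445 − 0.007603) = 2.2263 kWh/t
Stage 2 (1985→278 µm, Wi₂=14.4): W₂ = 10·14.4·(0.059976 − 0.022445) = 5.4045 kWh/t
W = W₁ + W₂ = 2.2263 + 5.4045 = 7.6307 kWh/t
Corrected W = EF·W_Bond = 0.85·7.6307 = 6.4861 kWh/t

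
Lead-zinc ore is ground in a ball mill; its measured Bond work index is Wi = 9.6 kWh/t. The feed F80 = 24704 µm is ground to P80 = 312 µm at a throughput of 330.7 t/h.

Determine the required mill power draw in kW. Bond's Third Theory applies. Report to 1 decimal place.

Bond: W = 10·Wi·(1/√P80 − 1/√F80)
W = 10·9.6·(1/√312 − 1/√24704) = 10·9.6·(0.050252) = 4.8241 kWh/t
Mill draw = 4.8241 × 330.7 = 1595.3 kW

P = 1595.3 kW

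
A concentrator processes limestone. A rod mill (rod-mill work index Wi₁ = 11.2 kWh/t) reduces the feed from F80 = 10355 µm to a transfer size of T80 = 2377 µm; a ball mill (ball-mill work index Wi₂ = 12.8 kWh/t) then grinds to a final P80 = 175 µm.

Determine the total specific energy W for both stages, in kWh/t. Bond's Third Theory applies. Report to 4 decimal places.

W = 8.2471 kWh/t

W_Bond = 10·Wi·(1/√P₈₀ − 1/√F₈₀)
Stage 1 (10355→2377 µm, Wi₁=11.2): W₁ = 10·11.2·(0.020511 − 0.009827) = 1.1966 kWh/t
Stage 2 (2377→175 µm, Wi₂=12.8): W₂ = 10·12.8·(0.075593 − 0.020511) = 7.0505 kWh/t
W = W₁ + W₂ = 1.1966 + 7.0505 = 8.2471 kWh/t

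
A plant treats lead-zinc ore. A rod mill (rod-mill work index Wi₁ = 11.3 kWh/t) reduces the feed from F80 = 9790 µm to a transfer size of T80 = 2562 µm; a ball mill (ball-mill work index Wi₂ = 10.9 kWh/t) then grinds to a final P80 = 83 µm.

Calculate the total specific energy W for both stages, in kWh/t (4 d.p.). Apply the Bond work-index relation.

W = 10.9013 kWh/t

W_Bond = 10·Wi·(1/√P₈₀ − 1/√F₈₀)
Stage 1 (9790→2562 µm, Wi₁=11.3): W₁ = 10·11.3·(0.019757 − 0.010107) = 1.0904 kWh/t
Stage 2 (2562→83 µm, Wi₂=10.9): W₂ = 10·10.9·(0.109764 − 0.019757) = 9.8108 kWh/t
W = W₁ + W₂ = 1.0904 + 9.8108 = 10.9013 kWh/t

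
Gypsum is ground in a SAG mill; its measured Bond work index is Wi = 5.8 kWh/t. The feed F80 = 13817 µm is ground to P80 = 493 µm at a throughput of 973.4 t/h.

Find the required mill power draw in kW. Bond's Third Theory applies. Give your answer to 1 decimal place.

P = 2062.4 kW

W = 10 Wi / √P80 − 10 Wi / √F80
W = 10·5.8·(1/√493 − 1/√13817) = 10·5.8·(0.036530) = 2.1188 kWh/t
P_mill = W·ṁ = 2.1188·973.4 = 2062.4 kW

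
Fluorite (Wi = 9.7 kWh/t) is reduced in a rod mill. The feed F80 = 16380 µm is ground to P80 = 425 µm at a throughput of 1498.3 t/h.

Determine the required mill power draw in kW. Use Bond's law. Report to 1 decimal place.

W = 10 Wi (1/√P80 − 1/√F80)  [Bond]
W = 10·9.7·(1/√425 − 1/√16380) = 10·9.7·(0.040694) = 3.9473 kWh/t
Power = W × throughput = 3.9473 kWh/t × 1498.3 t/h = 5914.2 kW

P = 5914.2 kW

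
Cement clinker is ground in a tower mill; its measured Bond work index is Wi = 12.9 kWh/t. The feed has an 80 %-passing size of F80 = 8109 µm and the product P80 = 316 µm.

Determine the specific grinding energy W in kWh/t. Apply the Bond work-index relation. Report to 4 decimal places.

W = 5.8243 kWh/t

W = 10·Wi·[P80^(−½) − F80^(−½)]
1/√316 = 0.056254;  1/√8109 = 0.011105
W = 10·12.9·(0.056254 − 0.011105) = 5.8243 kWh/t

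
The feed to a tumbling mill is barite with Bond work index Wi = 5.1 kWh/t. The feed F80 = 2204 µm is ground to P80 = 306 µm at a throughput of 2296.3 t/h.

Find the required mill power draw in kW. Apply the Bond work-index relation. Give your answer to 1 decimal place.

W = 10 Wi (P80^-0.5 − F80^-0.5)
W = 10·5.1·(1/√306 − 1/√2204) = 10·5.1·(0.035865) = 1.8291 kWh/t
Mill draw = 1.8291 × 2296.3 = 4200.3 kW

P = 4200.3 kW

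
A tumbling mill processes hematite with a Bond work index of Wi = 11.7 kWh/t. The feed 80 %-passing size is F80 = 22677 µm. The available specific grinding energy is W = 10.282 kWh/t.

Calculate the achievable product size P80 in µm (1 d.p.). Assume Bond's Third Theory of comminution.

W = 10 Wi / √P80 − 10 Wi / √F80
P80^(−½) = W/(10 Wi) + F80^(−½)
  = 10.2820/(10·11.7) + 1/√22677 = 0.087880 + 0.006641 = 0.094521
P80 = (1/0.094521)² = 10.5797² = 111.93 µm

P80 = 111.9 µm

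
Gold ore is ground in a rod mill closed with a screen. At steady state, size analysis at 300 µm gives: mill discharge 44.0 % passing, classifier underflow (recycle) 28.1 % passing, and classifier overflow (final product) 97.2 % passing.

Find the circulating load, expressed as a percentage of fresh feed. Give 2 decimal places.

Mass balance on the −300 µm fraction:
r = (o − d)/(d − u)
r = (97.2 − 44.0)/(44.0 − 28.1) = 53.2/15.9 = 3.3459
CL = 100·r = 334.59 %

CL = 334.59 %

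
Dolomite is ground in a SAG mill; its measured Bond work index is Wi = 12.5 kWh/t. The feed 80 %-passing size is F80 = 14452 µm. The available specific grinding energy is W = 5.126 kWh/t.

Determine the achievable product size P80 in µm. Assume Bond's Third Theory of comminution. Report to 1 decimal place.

P80 = 411.0 µm

W = 10·Wi·[P80^(−½) − F80^(−½)]
1/√P80 = 1/√F80 + W/(10·Wi)
  = 5.1260/(10·12.5) + 1/√14452 = 0.041008 + 0.008318 = 0.049326
P80 = (1/0.049326)² = 20.2731² = 411.00 µm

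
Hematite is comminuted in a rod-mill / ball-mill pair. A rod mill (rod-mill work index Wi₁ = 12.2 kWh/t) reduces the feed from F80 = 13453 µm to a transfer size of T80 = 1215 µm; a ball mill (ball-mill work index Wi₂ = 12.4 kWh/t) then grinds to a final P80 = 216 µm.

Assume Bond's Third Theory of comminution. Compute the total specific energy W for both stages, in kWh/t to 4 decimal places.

W = 10 Wi (1/√P80 − 1/√F80)  [Bond]
Stage 1 (13453→1215 µm, Wi₁=12.2): W₁ = 10·12.2·(0.028689 − 0.008622) = 2.4482 kWh/t
Stage 2 (1215→216 µm, Wi₂=12.4): W₂ = 10·12.4·(0.068041 − 0.028689) = 4.8797 kWh/t
W = W₁ + W₂ = 2.4482 + 4.8797 = 7.3279 kWh/t

W = 7.3279 kWh/t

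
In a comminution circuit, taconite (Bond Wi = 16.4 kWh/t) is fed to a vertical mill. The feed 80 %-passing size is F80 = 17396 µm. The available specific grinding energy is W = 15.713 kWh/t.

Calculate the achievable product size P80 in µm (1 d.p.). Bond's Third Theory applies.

W = 10·Wi·[P80^(−½) − F80^(−½)]
1/√P80 = 1/√F80 + W/(10·Wi)
  = 15.7130/(10·16.4) + 1/√17396 = 0.095811 + 0.007582 = 0.103393
P80 = (1/0.103393)² = 9.6719² = 93.54 µm

P80 = 93.5 µm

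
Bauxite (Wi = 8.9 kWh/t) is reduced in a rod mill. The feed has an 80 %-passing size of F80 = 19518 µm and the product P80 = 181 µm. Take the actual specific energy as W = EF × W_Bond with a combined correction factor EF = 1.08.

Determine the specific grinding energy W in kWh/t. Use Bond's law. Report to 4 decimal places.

W = 6.4565 kWh/t

Bond: W = 10·Wi·(1/√P80 − 1/√F80)
1/√181 = 0.074329;  1/√19518 = 0.007158
W = 10·8.9·(0.074329 − 0.007158) = 5.9783 kWh/t
With EF = 1.08: W = 5.9783·1.08 = 6.4565 kWh/t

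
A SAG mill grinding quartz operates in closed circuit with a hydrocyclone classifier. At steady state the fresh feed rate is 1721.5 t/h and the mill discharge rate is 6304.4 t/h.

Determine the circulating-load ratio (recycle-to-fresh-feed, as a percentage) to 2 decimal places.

Steady state: M = F + R.
R = M − F = 6304.4 − 1721.5 = 4582.9 t/h
CL = 100·R/F = 100·4582.9/1721.5 = 266.22 %

CL = 266.22 %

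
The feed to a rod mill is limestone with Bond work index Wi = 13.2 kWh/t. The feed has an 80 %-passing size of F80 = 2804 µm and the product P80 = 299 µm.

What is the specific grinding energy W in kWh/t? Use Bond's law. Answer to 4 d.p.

W = 5.1410 kWh/t

W = 10·Wi·(P80^(-½) − F80^(-½))
1/√299 = 0.057831;  1/√2804 = 0.018885
W = 10·13.2·(0.057831 − 0.018885) = 5.1410 kWh/t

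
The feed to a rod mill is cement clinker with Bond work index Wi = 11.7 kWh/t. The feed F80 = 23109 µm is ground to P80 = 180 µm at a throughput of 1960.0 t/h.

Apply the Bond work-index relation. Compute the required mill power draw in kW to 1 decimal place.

W = 10 Wi / √P80 − 10 Wi / √F80
W = 10·11.7·(1/√180 − 1/√23109) = 10·11.7·(0.067957) = 7.9510 kWh/t
P = W·T = 7.9510·1960.0 = 15584.0 kW

P = 15584.0 kW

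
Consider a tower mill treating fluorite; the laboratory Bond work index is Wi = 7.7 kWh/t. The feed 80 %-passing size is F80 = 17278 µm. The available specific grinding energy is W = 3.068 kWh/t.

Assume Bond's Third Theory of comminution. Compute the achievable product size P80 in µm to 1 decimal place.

W = 10 Wi (1/√P80 − 1/√F80)  [Bond]
⇒ 1/√P80 = W/(10·Wi) + 1/√F80
  = 3.0680/(10·7.7) + 1/√17278 = 0.039844 + 0.007608 = 0.047452
P80 = (1/0.047452)² = 21.0740² = 444.11 µm

P80 = 444.1 µm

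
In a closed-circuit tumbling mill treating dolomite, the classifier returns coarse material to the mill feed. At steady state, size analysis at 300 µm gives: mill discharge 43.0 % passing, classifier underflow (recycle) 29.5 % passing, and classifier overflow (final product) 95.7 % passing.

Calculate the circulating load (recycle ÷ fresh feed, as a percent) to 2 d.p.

Mass balance on the −300 µm fraction:
(1+r)d = ru + o → r = (o−d)/(d−u)
r = (95.7 − 43.0)/(43.0 − 29.5) = 52.7/13.5 = 3.9037
CL = 100·r = 390.37 %

CL = 390.37 %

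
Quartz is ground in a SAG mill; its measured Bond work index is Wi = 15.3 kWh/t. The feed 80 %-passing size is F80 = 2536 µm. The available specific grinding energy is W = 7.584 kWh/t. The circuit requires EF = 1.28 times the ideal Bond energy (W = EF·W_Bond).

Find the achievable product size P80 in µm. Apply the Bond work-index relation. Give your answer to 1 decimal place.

W = 10·Wi·(P80^(-½) − F80^(-½))
W_Bond = W / EF = 7.584 / 1.28 = 5.9250 kWh/t
P80^(−½) = W_Bond/(10 Wi) + F80^(−½)
  = 5.9250/(10·15.3) + 1/√2536 = 0.038725 + 0.019858 = 0.058583
P80 = (1/0.058583)² = 17.0698² = 291.38 µm

P80 = 291.4 µm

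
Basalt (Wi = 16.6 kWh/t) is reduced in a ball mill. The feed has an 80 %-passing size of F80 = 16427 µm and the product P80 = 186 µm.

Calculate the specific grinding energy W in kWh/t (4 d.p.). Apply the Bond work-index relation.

Bond: W = 10·Wi·(1/√P80 − 1/√F80)
1/√186 = 0.073324;  1/√16427 = 0.007802
W = 10·16.6·(0.073324 − 0.007802) = 10.8765 kWh/t

W = 10.8765 kWh/t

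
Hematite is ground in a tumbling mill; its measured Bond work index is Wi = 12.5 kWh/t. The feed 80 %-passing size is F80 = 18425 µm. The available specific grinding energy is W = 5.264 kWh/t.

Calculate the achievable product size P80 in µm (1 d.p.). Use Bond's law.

Bond:  W = 10 Wi (1/√P − 1/√F)
P80^-0.5 = F80^-0.5 + W/(10 Wi)
  = 5.2640/(10·12.5) + 1/√18425 = 0.042112 + 0.007367 = 0.049479
P80 = (1/0.049479)² = 20.2106² = 408.47 µm

P80 = 408.5 µm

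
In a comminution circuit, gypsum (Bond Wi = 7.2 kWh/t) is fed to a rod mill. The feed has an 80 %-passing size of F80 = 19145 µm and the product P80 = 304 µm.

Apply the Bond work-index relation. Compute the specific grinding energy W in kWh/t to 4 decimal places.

W = 10 Wi / √P80 − 10 Wi / √F80
1/√304 = 0.057354;  1/√19145 = 0.007227
W = 10·7.2·(0.057354 − 0.007227) = 3.6091 kWh/t

W = 3.6091 kWh/t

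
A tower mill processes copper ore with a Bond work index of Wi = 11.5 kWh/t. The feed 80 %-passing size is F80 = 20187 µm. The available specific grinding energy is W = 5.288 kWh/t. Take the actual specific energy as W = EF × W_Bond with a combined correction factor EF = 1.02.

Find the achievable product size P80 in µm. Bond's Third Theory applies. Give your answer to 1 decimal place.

Bond: W = 10·Wi·(1/√P80 − 1/√F80)
W_Bond = W / EF = 5.288 / 1.02 = 5.1843 kWh/t
P80^(−½) = W_Bond/(10 Wi) + F80^(−½)
  = 5.1843/(10·11.5) + 1/√20187 = 0.045081 + 0.007038 = 0.052119
P80 = (1/0.052119)² = 19.1868² = 368.13 µm

P80 = 368.1 µm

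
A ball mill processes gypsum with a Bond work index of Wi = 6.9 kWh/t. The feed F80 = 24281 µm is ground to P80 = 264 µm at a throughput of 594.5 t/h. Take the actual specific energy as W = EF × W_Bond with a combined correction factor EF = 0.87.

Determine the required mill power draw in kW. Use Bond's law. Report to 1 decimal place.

P = 1967.4 kW

W = 10 Wi / √P80 − 10 Wi / √F80
W = 10·6.9·(1/√264 − 1/√24281) = 10·6.9·(0.055128) = 3.8038 kWh/t
Apply correction: 3.8038 × 0.87 = 3.3093 kWh/t
P = W·T = 3.3093·594.5 = 1967.4 kW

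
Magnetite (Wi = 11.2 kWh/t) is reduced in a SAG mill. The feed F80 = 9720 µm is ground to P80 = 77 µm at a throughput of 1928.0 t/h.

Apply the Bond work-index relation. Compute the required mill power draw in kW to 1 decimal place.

W = 10·Wi·(P80^(-½) − F80^(-½))
W = 10·11.2·(1/√77 − 1/√9720) = 10·11.2·(0.103818) = 11.6276 kWh/t
Mill draw = 11.6276 × 1928.0 = 22417.9 kW

P = 22417.9 kW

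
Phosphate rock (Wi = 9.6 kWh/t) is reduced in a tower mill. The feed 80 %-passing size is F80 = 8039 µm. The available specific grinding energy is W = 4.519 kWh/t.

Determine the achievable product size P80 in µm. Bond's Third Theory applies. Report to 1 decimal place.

Bond:  W = 10 Wi (1/√P − 1/√F)
⇒ 1/√P80 = W/(10 Wi) + 1/√F80
  = 4.5190/(10·9.6) + 1/√8039 = 0.047073 + 0.011153 = 0.058226
P80 = (1/0.058226)² = 17.1744² = 294.96 µm

P80 = 295.0 µm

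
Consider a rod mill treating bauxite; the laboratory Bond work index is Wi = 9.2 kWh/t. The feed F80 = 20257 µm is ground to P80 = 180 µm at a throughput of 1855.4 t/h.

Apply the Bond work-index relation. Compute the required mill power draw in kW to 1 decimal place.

W = 10 Wi (P80^-0.5 − F80^-0.5)
W = 10·9.2·(1/√180 − 1/√20257) = 10·9.2·(0.067510) = 6.2109 kWh/t
Mill draw = 6.2109 × 1855.4 = 11523.7 kW

P = 11523.7 kW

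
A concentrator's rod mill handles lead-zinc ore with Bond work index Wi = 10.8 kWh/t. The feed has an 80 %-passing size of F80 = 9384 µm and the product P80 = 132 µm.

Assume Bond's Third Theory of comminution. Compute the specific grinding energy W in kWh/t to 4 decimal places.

W = 8.2853 kWh/t

Bond:  W = 10 Wi (1/√P − 1/√F)
1/√132 = 0.087039;  1/√9384 = 0.010323
W = 10·10.8·(0.087039 − 0.010323) = 8.2853 kWh/t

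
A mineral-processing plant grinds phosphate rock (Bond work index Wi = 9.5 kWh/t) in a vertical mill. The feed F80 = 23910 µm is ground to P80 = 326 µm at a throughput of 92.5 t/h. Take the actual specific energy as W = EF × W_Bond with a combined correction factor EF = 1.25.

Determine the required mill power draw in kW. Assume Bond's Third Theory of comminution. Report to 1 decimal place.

P = 537.3 kW

W = 10 Wi (1/√P80 − 1/√F80)  [Bond]
W = 10·9.5·(1/√326 − 1/√23910) = 10·9.5·(0.048918) = 4.6472 kWh/t
Apply correction: 4.6472 × 1.25 = 5.8090 kWh/t
P = W·T = 5.8090·92.5 = 537.3 kW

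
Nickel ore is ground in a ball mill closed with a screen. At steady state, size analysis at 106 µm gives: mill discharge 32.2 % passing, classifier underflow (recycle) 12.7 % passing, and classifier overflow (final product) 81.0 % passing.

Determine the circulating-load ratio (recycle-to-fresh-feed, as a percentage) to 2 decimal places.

Mass balance on the −106 µm fraction:
(1+r)d = ru + o → r = (o−d)/(d−u)
r = (81.0 − 32.2)/(32.2 − 12.7) = 48.8/19.5 = 2.5026
CL = 100·r = 250.26 %

CL = 250.26 %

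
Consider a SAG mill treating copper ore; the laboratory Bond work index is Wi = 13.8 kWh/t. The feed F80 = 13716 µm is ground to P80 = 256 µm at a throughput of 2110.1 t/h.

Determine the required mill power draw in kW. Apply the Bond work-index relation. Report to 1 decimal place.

W_Bond = 10·Wi·(1/√P₈₀ − 1/√F₈₀)
W = 10·13.8·(1/√256 − 1/√13716) = 10·13.8·(0.053961) = 7.4467 kWh/t
Power = W × throughput = 7.4467 kWh/t × 2110.1 t/h = 15713.2 kW

P = 15713.2 kW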